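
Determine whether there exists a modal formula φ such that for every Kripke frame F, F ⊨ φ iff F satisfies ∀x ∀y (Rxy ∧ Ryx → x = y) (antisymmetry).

Not definable by any modal formula

Any modally definable frame class is closed under surjective bounded morphisms.
The 4-cycle (worlds 0,1,2,3 with 0→1→2→3→0) is antisymmetric. Sending even-indexed worlds to s and odd-indexed worlds to t is a surjective bounded morphism onto the two-world frame with s↔t, which is not antisymmetric.
So no modal formula (or set of formulas) defines exactly the antisymmetric frames.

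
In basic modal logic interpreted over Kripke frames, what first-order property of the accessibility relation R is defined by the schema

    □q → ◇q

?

Seriality

Suppose □q→◇q is valid. At any x set V(q)=W. Then □q at x, so ◇q at x, so x has a successor.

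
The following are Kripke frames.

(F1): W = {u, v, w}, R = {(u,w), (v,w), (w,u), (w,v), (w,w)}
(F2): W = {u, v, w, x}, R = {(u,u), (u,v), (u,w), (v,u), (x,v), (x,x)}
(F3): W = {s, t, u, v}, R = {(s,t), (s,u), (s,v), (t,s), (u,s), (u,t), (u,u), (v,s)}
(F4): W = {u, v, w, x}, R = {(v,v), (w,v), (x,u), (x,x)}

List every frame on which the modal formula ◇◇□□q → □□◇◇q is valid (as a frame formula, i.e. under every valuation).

Frame correspondent (Sahlqvist): ∀x ∀y ∀z ((xR²y ∧ xR²z) → ∃w (yR²w ∧ zR²w)) — i.e. a generalized confluence (Geach) condition.
(F1): satisfies the condition.
(F2): fails — uR²u, uR²w but no t with uR²t and wR²t.
(F3): satisfies the condition.
(F4): fails — xR²u, xR²u but no t with uR²t and uR²t.

(F1), (F3)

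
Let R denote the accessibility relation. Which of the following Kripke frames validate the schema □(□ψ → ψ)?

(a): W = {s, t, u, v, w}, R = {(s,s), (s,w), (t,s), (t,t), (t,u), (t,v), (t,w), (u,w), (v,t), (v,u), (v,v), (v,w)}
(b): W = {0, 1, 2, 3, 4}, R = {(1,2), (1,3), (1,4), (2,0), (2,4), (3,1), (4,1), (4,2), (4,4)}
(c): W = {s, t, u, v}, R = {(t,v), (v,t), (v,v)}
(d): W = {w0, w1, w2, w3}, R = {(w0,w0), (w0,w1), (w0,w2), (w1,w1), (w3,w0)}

Frame correspondent (Sahlqvist): ∀x ∀y (Rxy → Ryy) — i.e. shift-reflexivity.
(a): fails — Ruw but not Rww.
(b): fails — R31 but not R11.
(c): fails — Rvt but not Rtt.
(d): fails — Rw0w2 but not Rw2w2.

none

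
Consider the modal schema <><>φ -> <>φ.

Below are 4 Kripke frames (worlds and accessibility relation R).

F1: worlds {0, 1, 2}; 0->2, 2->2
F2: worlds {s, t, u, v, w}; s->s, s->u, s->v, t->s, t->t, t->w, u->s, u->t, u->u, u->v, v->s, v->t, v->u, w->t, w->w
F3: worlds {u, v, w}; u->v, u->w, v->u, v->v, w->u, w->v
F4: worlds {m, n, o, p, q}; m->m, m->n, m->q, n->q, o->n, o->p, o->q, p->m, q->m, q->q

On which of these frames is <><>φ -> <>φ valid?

F1

The schema corresponds to transitivity: forall x forall y forall z (Rxy & Ryz -> Rxz).
F1: satisfies the condition.
F2: fails — Rwt and Rts but not Rws.
F3: fails — Ruv and Rvu but not Ruu.
F4: fails — Rop and Rpm but not Rom.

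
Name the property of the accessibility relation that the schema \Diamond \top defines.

Seriality

◇⊤ holds at w iff w has a successor, so frame-validity of ◇⊤ is exactly seriality. Equivalently via □q → ◇q:
Suppose □q→◇q is valid. At any x set V(q)=W. Then □q at x, so ◇q at x, so x has a successor.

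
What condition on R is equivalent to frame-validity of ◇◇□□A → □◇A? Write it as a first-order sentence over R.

This is a Sahlqvist (Geach-type) schema ◇^2□^2A → □^1◇^1A.
First-order correspondent: ∀x ∀y ∀z ((xR²y ∧ xRz) → ∃w (yR²w ∧ zRw)).

∀x ∀y ∀z ((xR²y ∧ xRz) → ∃w (yR²w ∧ zRw))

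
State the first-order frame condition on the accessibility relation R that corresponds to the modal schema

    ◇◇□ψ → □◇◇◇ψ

∀x ∀y ∀z ((xR²y ∧ xRz) → ∃w (yRw ∧ zR³w))

This is a Sahlqvist (Geach-type) schema ◇^2□^1ψ → □^1◇^3ψ.
Minimal-valuation argument: fix x; take any y with xR^2y and any z with xR^1z. Set V(ψ) to the set of worlds R-reachable from y in exactly 1 step. Then □^1ψ holds at y, so the antecedent holds at x; validity forces ◇^3ψ at z, giving a w with zR^3w and yR^1w.
First-order correspondent: ∀x ∀y ∀z ((xR²y ∧ xRz) → ∃w (yRw ∧ zR³w)).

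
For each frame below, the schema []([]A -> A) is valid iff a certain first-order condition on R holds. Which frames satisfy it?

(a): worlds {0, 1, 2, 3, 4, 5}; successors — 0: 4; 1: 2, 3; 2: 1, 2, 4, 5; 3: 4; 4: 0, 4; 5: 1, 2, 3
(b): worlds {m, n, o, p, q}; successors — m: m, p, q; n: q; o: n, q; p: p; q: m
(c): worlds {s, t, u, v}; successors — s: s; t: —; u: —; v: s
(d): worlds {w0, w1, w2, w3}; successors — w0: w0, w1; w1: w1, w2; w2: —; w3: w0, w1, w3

(c)

Frame correspondent (Sahlqvist): forall x forall y (Rxy -> Ryy) — i.e. shift-reflexivity.
(a): fails — R53 but not R33.
(b): fails — Ron but not Rnn.
(c): satisfies the condition.
(d): fails — Rw1w2 but not Rw2w2.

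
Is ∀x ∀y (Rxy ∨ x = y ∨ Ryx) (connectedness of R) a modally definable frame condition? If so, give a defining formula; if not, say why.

If a class were modally definable it would be closed under disjoint unions (Goldblatt–Thomason).
Take 3 disjoint single-world reflexive frames: each is trivially connected, but their disjoint union has 3 worlds with no edge between distinct components, so it is not connected.
So no modal formula (or set of formulas) defines exactly the connected frames.

No — not modally definable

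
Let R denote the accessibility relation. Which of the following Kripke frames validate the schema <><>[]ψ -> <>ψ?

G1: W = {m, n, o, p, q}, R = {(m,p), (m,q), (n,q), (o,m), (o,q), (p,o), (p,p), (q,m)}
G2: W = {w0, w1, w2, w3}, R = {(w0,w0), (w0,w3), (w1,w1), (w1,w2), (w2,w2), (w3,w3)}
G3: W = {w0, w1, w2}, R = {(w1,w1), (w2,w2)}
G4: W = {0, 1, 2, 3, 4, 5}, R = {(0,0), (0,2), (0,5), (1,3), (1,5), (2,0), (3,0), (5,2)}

This is the axiom for a generalized confluence (Geach) condition; its first-order frame correspondent is forall x forall y (x R^2 y -> exists w (yRw & xRw)).
G1: fails — oR²p but no w with pRw and oRw.
G2: ✓.
G3: ✓.
G4: fails — 1R²2 but no w with 2Rw and 1Rw.

G2, G3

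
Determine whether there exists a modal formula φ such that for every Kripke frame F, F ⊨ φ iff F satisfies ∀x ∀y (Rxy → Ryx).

This is a Sahlqvist condition; the B axiom p → □◇p defines it.
Suppose p→□◇p is valid. Take Rxy and set V(p)={x}. Then p at x, so □◇p at x, so ◇p at y, so some z with Ryz has p; z=x, i.e. Ryx.

Yes — defined by p → □◇p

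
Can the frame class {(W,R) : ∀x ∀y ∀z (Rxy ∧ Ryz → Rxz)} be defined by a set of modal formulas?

This is a Sahlqvist condition; the 4 axiom □p → □□p defines it.

Yes — defined by □p → □□p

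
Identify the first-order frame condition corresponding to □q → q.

reflexivity: ∀x Rxx

This schema is the T axiom.
It corresponds to reflexivity: ∀x Rxx.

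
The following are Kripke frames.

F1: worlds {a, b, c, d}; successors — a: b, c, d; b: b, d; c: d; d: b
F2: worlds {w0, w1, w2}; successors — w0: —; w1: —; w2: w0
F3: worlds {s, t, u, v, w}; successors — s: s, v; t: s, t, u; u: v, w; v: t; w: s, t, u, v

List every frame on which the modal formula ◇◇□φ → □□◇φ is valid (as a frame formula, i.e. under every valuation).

F1, F2

The schema corresponds to a generalized confluence (Geach) condition: ∀x ∀y ∀z ((xR²y ∧ xR²z) → ∃w (yRw ∧ zRw)).
F1: satisfies the condition.
F2: satisfies the condition.
F3: fails — sR²s, sR²v but no w* with sRw* and vRw*.
Valid on: F1, F2.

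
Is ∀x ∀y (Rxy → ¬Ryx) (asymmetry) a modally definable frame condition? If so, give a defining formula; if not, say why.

Modal frame validity is preserved under surjective bounded morphisms.
The 3-cycle (worlds w0,w1,w2 with w0→w1→w2→w0) is asymmetric. Mapping every world to a single reflexive point • is a surjective bounded morphism, and the reflexive point is not asymmetric (R•• but asymmetry requires ¬R••).
So the class is not modally definable.

No — not modally definable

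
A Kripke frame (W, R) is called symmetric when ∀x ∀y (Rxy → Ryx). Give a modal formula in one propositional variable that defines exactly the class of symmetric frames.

s → □◇s

This is symmetry; the standard corresponding axiom is B: s → □◇s.
Suppose s→□◇s is valid. Take Rxy and set V(s)={x}. Then s at x, so □◇s at x, so ◇s at y, so some z with Ryz has s; z=x, i.e. Ryx.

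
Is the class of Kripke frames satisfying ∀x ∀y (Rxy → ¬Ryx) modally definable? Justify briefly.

If a class were modally definable it would be closed under surjective bounded morphisms (Goldblatt–Thomason).
The 5-cycle (worlds 0,1,2,3,4 with 0→1→2→3→4→0) is asymmetric. Mapping every world to a single reflexive point • is a surjective bounded morphism, and the reflexive point is not asymmetric (R•• but asymmetry requires ¬R••).
So no modal formula (or set of formulas) defines exactly the asymmetric frames.

No — not modally definable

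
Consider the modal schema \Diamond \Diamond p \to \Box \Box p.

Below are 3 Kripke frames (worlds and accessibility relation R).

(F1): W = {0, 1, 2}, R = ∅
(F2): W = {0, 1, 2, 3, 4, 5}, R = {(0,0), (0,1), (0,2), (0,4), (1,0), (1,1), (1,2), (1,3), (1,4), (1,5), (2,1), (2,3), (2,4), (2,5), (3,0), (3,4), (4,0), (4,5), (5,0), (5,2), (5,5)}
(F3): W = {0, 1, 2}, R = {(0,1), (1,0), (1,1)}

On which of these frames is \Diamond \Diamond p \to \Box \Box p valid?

This is the axiom for a generalized confluence (Geach) condition; its first-order frame correspondent is \forall x \forall y \forall z ((x R^2 y \wedge x R^2 z) \to \exists w (y = w \wedge z = w)).
(F1): satisfies the condition.
(F2): fails — 0R²0, 0R²1 but 0 ≠ 1.
(F3): fails — 0R²0, 0R²1 but 0 ≠ 1.

(F1)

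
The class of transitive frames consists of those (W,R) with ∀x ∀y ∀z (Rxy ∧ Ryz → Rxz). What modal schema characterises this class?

□q → □□q

A defining formula is □q → □□q (the 4 axiom).
Suppose □q→□□q is valid. Take Rxy, Ryz and set V(q)={w : Rxw}. Then □q at x, so □□q at x, so □q at y, so q at z, i.e. Rxz.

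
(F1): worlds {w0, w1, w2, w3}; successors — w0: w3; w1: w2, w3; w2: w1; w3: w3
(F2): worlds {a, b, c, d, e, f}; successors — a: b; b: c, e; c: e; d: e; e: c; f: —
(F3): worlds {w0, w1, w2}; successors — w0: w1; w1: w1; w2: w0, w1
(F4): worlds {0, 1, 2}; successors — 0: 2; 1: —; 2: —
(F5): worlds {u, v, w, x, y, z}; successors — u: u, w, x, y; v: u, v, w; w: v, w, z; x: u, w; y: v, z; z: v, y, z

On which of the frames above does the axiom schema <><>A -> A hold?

Frame correspondent (Sahlqvist): forall x forall y (x R^2 y -> exists w (y = w & x = w)) — i.e. a generalized confluence (Geach) condition.
(F1): fails — w0R²w3 but w3 ≠ w0.
(F2): fails — aR²c but c ≠ a.
(F3): fails — w0R²w1 but w1 ≠ w0.
(F4): ✓.
(F5): fails — uR²v but v ≠ u.
Valid on: (F4).

(F4)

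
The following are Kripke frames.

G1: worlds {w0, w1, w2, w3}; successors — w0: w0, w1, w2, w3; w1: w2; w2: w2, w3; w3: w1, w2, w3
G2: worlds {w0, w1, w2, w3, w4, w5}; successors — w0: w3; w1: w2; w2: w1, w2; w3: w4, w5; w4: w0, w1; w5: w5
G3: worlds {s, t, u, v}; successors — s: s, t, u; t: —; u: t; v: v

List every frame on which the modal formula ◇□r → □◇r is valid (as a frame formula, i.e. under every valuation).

This is the axiom for convergence; its first-order frame correspondent is ∀x ∀y ∀z (Rxy ∧ Rxz → ∃w (Ryw ∧ Rzw)).
G1: ✓.
G2: fails — Rw3w5 and Rw3w4 but w5 and w4 have no common successor.
G3: fails — Rsu and Rst but u and t have no common successor.
Valid on: G1.

G1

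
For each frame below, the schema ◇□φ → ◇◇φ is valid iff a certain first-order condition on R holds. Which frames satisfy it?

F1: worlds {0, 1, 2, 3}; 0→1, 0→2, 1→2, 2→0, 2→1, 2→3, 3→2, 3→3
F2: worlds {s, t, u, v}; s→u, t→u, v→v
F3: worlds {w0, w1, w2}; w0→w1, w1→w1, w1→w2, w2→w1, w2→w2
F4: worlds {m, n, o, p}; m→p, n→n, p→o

F1, F3

Frame correspondent (Sahlqvist): ∀x ∀y (xRy → ∃w (yRw ∧ xR²w)) — i.e. a generalized confluence (Geach) condition.
F1: satisfies the condition.
F2: fails — sRu but no w with uRw and sR²w.
F3: satisfies the condition.
F4: fails — pRo but no w with oRw and pR²w.
Valid on: F1, F3.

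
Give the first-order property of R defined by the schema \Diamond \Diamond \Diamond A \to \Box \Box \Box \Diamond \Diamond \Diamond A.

\forall x \forall y \forall z ((x R^3 y \wedge x R^3 z) \to \exists w (y = w \wedge z R^3 w))

This is a Sahlqvist (Geach-type) schema ◇^3□^0A → □^3◇^3A.
Minimal-valuation argument: fix x; take any y with xR^3y and any z with xR^3z. Set V(A) to the set of worlds R-reachable from y in exactly 0 steps. Then □^0A holds at y, so the antecedent holds at x; validity forces ◇^3A at z, giving a w with zR^3w and yR^0w.
First-order correspondent: \forall x \forall y \forall z ((x R^3 y \wedge x R^3 z) \to \exists w (y = w \wedge z R^3 w)).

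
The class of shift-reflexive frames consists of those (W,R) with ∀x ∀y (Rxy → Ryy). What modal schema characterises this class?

□(□p → p)

The condition is shift-reflexivity. The T□ schema □(□p → p) defines it.
Suppose □(□p→p) is valid. Take Rxy and set V(p)={w : Ryw}. Then at y, □p holds; since □(□p→p) at x, □p→p at y, so p at y, i.e. Ryy.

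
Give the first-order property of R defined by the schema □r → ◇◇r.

This is a Sahlqvist (Geach-type) schema ◇^0□^1r → □^0◇^2r.
Minimal-valuation argument: fix x; take any y with xR^0y and any z with xR^0z. Set V(r) to the set of worlds R-reachable from y in exactly 1 step. Then □^1r holds at y, so the antecedent holds at x; validity forces ◇^2r at z, giving a w with zR^2w and yR^1w.
First-order correspondent: ∀x ∃w (xRw ∧ xR²w).

∀x ∃w (xRw ∧ xR²w)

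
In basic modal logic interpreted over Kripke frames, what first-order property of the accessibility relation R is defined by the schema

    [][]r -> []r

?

Density

This is the C4 axiom.
It corresponds to density: forall x forall y (Rxy -> exists z (Rxz & Rzy)).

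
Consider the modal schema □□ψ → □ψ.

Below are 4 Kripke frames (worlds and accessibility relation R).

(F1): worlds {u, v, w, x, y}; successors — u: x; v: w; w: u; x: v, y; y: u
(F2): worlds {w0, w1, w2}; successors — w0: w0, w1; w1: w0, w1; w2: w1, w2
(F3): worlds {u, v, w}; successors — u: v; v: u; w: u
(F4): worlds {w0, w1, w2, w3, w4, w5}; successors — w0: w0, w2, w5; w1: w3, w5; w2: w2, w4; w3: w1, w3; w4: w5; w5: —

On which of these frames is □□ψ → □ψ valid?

Frame correspondent (Sahlqvist): ∀x ∀y (Rxy → ∃z (Rxz ∧ Rzy)) — i.e. density.
(F1): fails — Rwu but no z with Rwz and Rzu.
(F2): satisfies the condition.
(F3): fails — Ruv but no z with Ruz and Rzv.
(F4): fails — Rw1w5 but no z with Rw1z and Rzw5.
Valid on: (F2).

(F2)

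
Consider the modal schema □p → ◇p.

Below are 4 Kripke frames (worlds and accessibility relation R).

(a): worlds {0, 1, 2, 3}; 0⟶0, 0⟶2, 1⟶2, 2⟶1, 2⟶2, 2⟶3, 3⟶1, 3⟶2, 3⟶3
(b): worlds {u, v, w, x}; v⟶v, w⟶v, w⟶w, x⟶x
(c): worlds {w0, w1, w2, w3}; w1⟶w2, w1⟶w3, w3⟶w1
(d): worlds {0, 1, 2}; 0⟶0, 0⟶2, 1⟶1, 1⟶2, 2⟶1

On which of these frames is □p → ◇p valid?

This is the axiom for seriality; its first-order frame correspondent is ∀x ∃y Rxy.
(a): holds.
(b): fails — world u has no successor.
(c): fails — world w0 has no successor.
(d): holds.

(a), (d)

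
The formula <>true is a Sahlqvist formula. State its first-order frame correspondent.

◇⊤ holds at w iff w has a successor, so frame-validity of ◇⊤ is exactly seriality. Equivalently via □A → ◇A:
Suppose □A→◇A is valid. At any x set V(A)=W. Then □A at x, so ◇A at x, so x has a successor.
Conversely, on a frame with seriality the schema holds at every world under every valuation.
So the correspondent is seriality.

seriality: forall x exists y Rxy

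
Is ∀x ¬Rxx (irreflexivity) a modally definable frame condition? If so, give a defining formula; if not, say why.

If a class were modally definable it would be closed under surjective bounded morphisms (Goldblatt–Thomason).
The 4-cycle (worlds w0,w1,w2,w3 with w0→w1→w2→w3→w0) is irreflexive, and the map sending every world to a single reflexive point • is a surjective bounded morphism (forth: every edge maps to (•,•); back: every world has a successor). So any modal formula valid on the 4-cycle is also valid on the reflexive point, which is not irreflexive.
So the class is not modally definable.

No — not modally definable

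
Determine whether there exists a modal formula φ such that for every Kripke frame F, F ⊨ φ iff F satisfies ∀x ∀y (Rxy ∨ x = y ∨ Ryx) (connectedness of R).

No

If a class were modally definable it would be closed under disjoint unions (Goldblatt–Thomason).
Take 2 disjoint single-world reflexive frames: each is trivially connected, but their disjoint union has 2 worlds with no edge between distinct components, so it is not connected.
So no modal formula (or set of formulas) defines exactly the connected frames.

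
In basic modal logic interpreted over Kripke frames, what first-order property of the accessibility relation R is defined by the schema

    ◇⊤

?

Seriality

◇⊤ holds at w iff w has a successor, so frame-validity of ◇⊤ is exactly seriality. Equivalently via □φ → ◇φ:
Suppose □φ→◇φ is valid. At any x set V(φ)=W. Then □φ at x, so ◇φ at x, so x has a successor.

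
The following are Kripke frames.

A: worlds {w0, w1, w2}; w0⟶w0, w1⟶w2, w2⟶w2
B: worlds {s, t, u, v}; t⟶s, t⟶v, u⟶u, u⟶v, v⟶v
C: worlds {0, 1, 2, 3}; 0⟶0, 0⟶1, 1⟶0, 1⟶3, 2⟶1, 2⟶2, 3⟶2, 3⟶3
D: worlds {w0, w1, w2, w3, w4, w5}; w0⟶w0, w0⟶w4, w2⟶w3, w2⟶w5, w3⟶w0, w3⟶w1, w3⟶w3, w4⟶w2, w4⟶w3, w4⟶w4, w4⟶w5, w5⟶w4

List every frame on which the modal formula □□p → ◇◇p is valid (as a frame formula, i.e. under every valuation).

The schema corresponds to a generalized confluence (Geach) condition: ∀x ∃w (xR²w ∧ xR²w).
A: condition met.
B: fails — at s but no w with sR²w and sR²w.
C: condition met.
D: fails — at w1 but no w with w1R²w and w1R²w.
Valid on: A, C.

A, C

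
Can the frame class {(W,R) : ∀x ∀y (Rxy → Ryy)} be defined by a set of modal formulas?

Yes — defined by □(□q → q)

The condition is shift-reflexivity. A defining modal formula is □(□q → q).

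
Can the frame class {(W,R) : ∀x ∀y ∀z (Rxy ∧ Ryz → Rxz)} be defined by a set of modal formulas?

Yes — defined by □r → □□r

This is a Sahlqvist condition; the 4 axiom □r → □□r defines it.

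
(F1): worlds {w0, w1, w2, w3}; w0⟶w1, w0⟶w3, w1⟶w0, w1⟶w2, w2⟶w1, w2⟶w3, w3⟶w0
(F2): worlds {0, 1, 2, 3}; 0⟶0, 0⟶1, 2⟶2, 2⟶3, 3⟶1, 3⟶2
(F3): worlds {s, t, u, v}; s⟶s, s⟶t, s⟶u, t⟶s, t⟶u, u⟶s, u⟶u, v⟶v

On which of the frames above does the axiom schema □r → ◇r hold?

The schema corresponds to seriality: ∀x ∃y Rxy.
(F1): condition met.
(F2): fails — world 1 has no successor.
(F3): condition met.

(F1), (F3)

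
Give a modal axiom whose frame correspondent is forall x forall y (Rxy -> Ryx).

ψ → □◇ψ

A defining formula is ψ → □◇ψ (the B axiom).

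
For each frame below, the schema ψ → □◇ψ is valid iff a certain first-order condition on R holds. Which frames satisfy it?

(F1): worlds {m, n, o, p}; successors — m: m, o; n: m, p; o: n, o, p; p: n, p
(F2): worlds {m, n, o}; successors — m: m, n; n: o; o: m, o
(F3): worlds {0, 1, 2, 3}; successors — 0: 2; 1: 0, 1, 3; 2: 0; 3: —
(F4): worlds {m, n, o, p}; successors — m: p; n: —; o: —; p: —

none

Frame correspondent (Sahlqvist): ∀x ∀y (Rxy → Ryx) — i.e. symmetry.
(F1): fails — Ron but not Rno.
(F2): fails — Rom but not Rmo.
(F3): fails — R10 but not R01.
(F4): fails — Rmp but not Rpm.
Valid on no frame.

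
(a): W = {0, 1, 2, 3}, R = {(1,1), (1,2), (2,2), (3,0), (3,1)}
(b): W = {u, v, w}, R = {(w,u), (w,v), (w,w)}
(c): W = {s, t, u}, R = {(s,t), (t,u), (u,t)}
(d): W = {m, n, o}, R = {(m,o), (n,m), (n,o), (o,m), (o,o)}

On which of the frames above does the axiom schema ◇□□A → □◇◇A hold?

Frame correspondent (Sahlqvist): ∀x ∀y ∀z ((xRy ∧ xRz) → ∃w (yR²w ∧ zR²w)) — i.e. a generalized confluence (Geach) condition.
(a): fails — 3R0, 3R0 but no w with 0R²w and 0R²w.
(b): fails — wRu, wRu but no t with uR²t and uR²t.
(c): satisfies the condition.
(d): satisfies the condition.

(c), (d)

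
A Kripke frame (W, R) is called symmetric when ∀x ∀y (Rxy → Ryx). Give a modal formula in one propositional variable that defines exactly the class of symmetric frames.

ψ → □◇ψ

This is symmetry; the standard corresponding axiom is B: ψ → □◇ψ.
Suppose ψ→□◇ψ is valid. Take Rxy and set V(ψ)={x}. Then ψ at x, so □◇ψ at x, so ◇ψ at y, so some z with Ryz has ψ; z=x, i.e. Ryx.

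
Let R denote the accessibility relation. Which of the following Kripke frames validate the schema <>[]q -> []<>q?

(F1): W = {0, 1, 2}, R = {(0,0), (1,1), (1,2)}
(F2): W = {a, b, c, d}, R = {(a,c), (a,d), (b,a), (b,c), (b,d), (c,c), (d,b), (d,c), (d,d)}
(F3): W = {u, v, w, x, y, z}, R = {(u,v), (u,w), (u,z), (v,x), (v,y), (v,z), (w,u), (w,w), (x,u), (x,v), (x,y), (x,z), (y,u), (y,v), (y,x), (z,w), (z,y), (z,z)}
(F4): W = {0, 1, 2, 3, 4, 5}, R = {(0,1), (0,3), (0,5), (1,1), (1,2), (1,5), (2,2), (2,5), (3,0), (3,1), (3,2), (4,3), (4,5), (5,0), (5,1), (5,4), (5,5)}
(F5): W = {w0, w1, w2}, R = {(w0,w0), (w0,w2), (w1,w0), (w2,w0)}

(F2), (F4), (F5)

This is the axiom for convergence; its first-order frame correspondent is forall x forall y forall z (Rxy & Rxz -> exists w (Ryw & Rzw)).
(F1): fails — R12 and R12 but 2 and 2 have no common successor.
(F2): condition met.
(F3): fails — Ruv and Ruw but v and w have no common successor.
(F4): condition met.
(F5): condition met.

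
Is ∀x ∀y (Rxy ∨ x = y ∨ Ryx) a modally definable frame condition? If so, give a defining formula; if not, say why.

Not modally definable

Any modally definable frame class is closed under disjoint unions.
Take 3 disjoint single-world reflexive frames: each is trivially connected, but their disjoint union has 3 worlds with no edge between distinct components, so it is not connected.
Hence connectedness of R is not modally definable.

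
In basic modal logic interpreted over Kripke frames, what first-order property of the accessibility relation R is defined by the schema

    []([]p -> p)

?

shift-reflexivity

Suppose □(□p→p) is valid. Take Rxy and set V(p)={w : Ryw}. Then at y, □p holds; since □(□p→p) at x, □p→p at y, so p at y, i.e. Ryy.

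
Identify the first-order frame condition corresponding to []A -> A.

This is the T axiom.
Its frame correspondent is reflexivity — forall x Rxx.

reflexivity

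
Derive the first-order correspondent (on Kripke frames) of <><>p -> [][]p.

This is a Sahlqvist (Geach-type) schema ◇^2□^0p → □^2◇^0p.
First-order correspondent: forall x forall y forall z ((x R^2 y & x R^2 z) -> exists w (y = w & z = w)).

forall x forall y forall z ((x R^2 y & x R^2 z) -> exists w (y = w & z = w))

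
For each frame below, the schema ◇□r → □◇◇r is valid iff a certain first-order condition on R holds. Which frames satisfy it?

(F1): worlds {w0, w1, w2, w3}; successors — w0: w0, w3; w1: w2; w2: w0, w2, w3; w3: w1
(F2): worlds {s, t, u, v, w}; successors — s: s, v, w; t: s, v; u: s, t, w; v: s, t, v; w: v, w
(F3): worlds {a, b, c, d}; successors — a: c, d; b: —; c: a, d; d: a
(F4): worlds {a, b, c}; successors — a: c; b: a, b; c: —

Frame correspondent (Sahlqvist): ∀x ∀y ∀z ((xRy ∧ xRz) → ∃w (yRw ∧ zR²w)) — i.e. a generalized confluence (Geach) condition.
(F1): fails — w0Rw0, w0Rw3 but no w with w0Rw and w3R²w.
(F2): satisfies the condition.
(F3): fails — aRd, aRd but no w with dRw and dR²w.
(F4): fails — aRc, aRc but no w with cRw and cR²w.

(F2)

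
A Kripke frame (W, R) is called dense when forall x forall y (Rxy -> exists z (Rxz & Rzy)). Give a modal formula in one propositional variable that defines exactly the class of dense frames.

The condition is density. The C4 schema □□q → □q defines it.
Suppose □□q→□q is valid. Take Rxy and set V(q)={w : xR²w}. Then □□q at x, so □q at x, so q at y, i.e. ∃z(Rxz∧Rzy).

□□q → □q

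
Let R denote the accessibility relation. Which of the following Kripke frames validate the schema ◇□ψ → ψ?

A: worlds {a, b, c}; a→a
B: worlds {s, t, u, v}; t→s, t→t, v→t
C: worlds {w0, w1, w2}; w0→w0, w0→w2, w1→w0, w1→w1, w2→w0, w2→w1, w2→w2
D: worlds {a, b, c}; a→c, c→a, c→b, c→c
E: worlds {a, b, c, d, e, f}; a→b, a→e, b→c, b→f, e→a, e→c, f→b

The schema corresponds to symmetry: ∀x ∀y (Rxy → Ryx).
A: ✓.
B: fails — Rvt but not Rtv.
C: fails — Rw1w0 but not Rw0w1.
D: fails — Rcb but not Rbc.
E: fails — Rbc but not Rcb.
Valid on: A.

A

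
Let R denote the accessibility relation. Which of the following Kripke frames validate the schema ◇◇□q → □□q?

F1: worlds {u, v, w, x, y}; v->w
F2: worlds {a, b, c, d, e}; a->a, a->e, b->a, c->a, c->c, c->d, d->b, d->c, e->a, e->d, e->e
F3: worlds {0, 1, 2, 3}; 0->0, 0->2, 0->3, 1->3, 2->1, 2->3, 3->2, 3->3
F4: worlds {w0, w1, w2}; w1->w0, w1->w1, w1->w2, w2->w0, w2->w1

Frame correspondent (Sahlqvist): ∀x ∀y ∀z ((xR²y ∧ xR²z) → ∃w (yRw ∧ z = w)) — i.e. a generalized confluence (Geach) condition.
F1: ✓.
F2: fails — aR²a, aR²d but no w with aRw and d=w.
F3: fails — 0R²0, 0R²1 but no w with 0Rw and 1=w.
F4: fails — w1R²w0, w1R²w0 but no w with w0Rw and w0=w.
Valid on: F1.

F1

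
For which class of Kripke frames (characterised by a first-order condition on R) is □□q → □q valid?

Suppose □□q→□q is valid. Take Rxy and set V(q)={w : xR²w}. Then □□q at x, so □q at x, so q at y, i.e. ∃z(Rxz∧Rzy).
Conversely, on a frame with density the schema holds at every world under every valuation.
So the correspondent is density.

density: ∀x ∀y (Rxy → ∃z (Rxz ∧ Rzy))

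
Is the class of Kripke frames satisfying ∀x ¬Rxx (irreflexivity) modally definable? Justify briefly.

No — not modally definable

Any modally definable frame class is closed under surjective bounded morphisms.
The 5-cycle (worlds a,b,c,d,e with a→b→c→d→e→a) is irreflexive, and the map sending every world to a single reflexive point • is a surjective bounded morphism (forth: every edge maps to (•,•); back: every world has a successor). So any modal formula valid on the 5-cycle is also valid on the reflexive point, which is not irreflexive.
So the class is not modally definable.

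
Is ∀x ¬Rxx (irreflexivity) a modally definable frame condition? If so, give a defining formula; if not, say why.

Not definable by any modal formula

Modal frame validity is preserved under surjective bounded morphisms.
The 5-cycle (worlds a,b,c,d,e with a→b→c→d→e→a) is irreflexive, and the map sending every world to a single reflexive point • is a surjective bounded morphism (forth: every edge maps to (•,•); back: every world has a successor). So any modal formula valid on the 5-cycle is also valid on the reflexive point, which is not irreflexive.
So the class is not modally definable.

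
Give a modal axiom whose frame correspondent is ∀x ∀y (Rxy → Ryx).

q → □◇q

A defining formula is q → □◇q (the B axiom).
Suppose q→□◇q is valid. Take Rxy and set V(q)={x}. Then q at x, so □◇q at x, so ◇q at y, so some z with Ryz has q; z=x, i.e. Ryx.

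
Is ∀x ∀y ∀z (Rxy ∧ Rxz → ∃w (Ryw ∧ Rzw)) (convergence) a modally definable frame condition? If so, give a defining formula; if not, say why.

The condition is convergence. A defining modal formula is ◇□p → □◇p.

Yes, by ◇□p → □◇p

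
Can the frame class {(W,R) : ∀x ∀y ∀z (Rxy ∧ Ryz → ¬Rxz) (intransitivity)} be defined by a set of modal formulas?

Not definable by any modal formula

Modal frame validity is preserved under surjective bounded morphisms.
The 7-cycle (worlds 0,1,2,3,4,5,6 with 0→1→2→3→4→5→6→0) is intransitive. Mapping every world to a single reflexive point • is a surjective bounded morphism; the reflexive point is not intransitive (R••∧R•• but R••).
So the class is not modally definable.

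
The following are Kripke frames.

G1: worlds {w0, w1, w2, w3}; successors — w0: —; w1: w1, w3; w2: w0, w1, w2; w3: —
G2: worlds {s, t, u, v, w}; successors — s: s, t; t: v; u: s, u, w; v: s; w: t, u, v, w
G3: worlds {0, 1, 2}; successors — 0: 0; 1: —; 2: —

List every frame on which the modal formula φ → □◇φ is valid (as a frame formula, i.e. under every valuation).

Frame correspondent (Sahlqvist): ∀x ∀y (Rxy → Ryx) — i.e. symmetry.
G1: fails — Rw1w3 but not Rw3w1.
G2: fails — Rwt but not Rtw.
G3: ✓.
Valid on: G3.

G3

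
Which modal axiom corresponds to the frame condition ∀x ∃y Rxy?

□p → ◇p

This is seriality; the standard corresponding axiom is D: □p → ◇p.
Suppose □p→◇p is valid. At any x set V(p)=W. Then □p at x, so ◇p at x, so x has a successor.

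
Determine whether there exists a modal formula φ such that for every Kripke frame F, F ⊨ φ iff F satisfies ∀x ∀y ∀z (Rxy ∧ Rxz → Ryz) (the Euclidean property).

Yes: it is the Euclidean property, defined by the 5 schema ◇q → □◇q.
Suppose ◇q→□◇q is valid. Take Rxy, Rxz and set V(q)={y}. Then ◇q at x, so □◇q at x, so ◇q at z, so some w with Rzw has q; w=y, i.e. Rzy. By symmetry of the argument, Ryz.

Yes — defined by ◇q → □◇q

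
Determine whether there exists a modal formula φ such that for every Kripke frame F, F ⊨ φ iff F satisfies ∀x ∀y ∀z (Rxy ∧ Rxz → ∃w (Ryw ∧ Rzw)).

Yes: it is convergence, defined by the .2 schema ◇□p → □◇p.
Suppose ◇□p→□◇p is valid. Take Rxy, Rxz and set V(p)={w : Ryw}. Then □p at y so ◇□p at x, so □◇p at x, so ◇p at z, giving w with Rzw and Ryw.

Definable; ◇□p → □◇p defines it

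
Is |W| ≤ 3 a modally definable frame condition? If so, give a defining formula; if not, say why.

Any modally definable frame class is closed under disjoint unions.
Any modal formula valid on each of 4 disjoint one-world frames is valid on their disjoint union (validity is preserved under disjoint unions). Each one-world frame has |W|=1≤3, but the union has |W|=4.
So no modal formula (or set of formulas) defines exactly the |W|≤3 frames.

Not modally definable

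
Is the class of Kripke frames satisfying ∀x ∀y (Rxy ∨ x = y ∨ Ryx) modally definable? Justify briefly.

Any modally definable frame class is closed under disjoint unions.
Take 2 disjoint single-world reflexive frames: each is trivially connected, but their disjoint union has 2 worlds with no edge between distinct components, so it is not connected.
Hence connectedness of R is not modally definable.

No — not modally definable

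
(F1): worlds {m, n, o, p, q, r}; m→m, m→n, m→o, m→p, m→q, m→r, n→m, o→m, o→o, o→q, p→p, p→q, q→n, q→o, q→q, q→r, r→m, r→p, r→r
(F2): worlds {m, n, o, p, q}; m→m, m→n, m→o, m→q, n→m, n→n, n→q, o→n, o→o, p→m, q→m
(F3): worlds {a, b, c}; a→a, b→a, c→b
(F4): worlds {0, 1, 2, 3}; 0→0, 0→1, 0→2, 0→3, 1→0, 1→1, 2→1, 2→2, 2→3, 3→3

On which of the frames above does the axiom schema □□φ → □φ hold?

Frame correspondent (Sahlqvist): ∀x ∀y (Rxy → ∃z (Rxz ∧ Rzy)) — i.e. density.
(F1): satisfies the condition.
(F2): satisfies the condition.
(F3): fails — Rcb but no z with Rcz and Rzb.
(F4): satisfies the condition.

(F1), (F2), (F4)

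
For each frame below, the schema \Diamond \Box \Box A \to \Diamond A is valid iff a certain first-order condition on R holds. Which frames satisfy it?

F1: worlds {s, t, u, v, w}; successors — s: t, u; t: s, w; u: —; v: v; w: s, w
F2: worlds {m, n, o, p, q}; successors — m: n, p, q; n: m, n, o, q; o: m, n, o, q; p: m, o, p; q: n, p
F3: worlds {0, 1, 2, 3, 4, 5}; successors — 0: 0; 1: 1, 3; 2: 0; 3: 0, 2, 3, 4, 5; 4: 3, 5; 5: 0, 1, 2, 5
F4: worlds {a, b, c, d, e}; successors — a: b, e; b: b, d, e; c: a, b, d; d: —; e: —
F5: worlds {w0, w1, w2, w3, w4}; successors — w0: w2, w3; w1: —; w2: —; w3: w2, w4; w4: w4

F2, F3

This is the axiom for a generalized confluence (Geach) condition; its first-order frame correspondent is \forall x \forall y (xRy \to \exists w (y R^2 w \wedge xRw)).
F1: fails — sRu but no w* with uR²w* and sRw*.
F2: holds.
F3: holds.
F4: fails — aRe but no w with eR²w and aRw.
F5: fails — w0Rw2 but no w with w2R²w and w0Rw.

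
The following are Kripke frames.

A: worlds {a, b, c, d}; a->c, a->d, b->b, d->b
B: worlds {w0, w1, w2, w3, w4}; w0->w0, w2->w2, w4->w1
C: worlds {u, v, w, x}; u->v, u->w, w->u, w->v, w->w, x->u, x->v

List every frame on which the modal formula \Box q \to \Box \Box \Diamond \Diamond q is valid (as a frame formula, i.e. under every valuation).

B

This is the axiom for a generalized confluence (Geach) condition; its first-order frame correspondent is \forall x \forall z (x R^2 z \to \exists w (xRw \wedge z R^2 w)).
A: fails — aR²b but no w with aRw and bR²w.
B: condition met.
C: fails — uR²v but no t with uRt and vR²t.
Valid on: B.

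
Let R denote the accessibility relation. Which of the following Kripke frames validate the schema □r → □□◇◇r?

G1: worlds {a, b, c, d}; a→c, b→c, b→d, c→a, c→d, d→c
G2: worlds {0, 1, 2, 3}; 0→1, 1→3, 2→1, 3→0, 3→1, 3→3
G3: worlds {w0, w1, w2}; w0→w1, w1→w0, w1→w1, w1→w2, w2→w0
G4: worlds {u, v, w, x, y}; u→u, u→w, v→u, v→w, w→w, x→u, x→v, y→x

This is the axiom for a generalized confluence (Geach) condition; its first-order frame correspondent is ∀x ∀z (xR²z → ∃w (xRw ∧ zR²w)).
G1: fails — aR²a but no w with aRw and aR²w.
G2: ✓.
G3: ✓.
G4: fails — xR²w but no t with xRt and wR²t.
Valid on: G2, G3.

G2, G3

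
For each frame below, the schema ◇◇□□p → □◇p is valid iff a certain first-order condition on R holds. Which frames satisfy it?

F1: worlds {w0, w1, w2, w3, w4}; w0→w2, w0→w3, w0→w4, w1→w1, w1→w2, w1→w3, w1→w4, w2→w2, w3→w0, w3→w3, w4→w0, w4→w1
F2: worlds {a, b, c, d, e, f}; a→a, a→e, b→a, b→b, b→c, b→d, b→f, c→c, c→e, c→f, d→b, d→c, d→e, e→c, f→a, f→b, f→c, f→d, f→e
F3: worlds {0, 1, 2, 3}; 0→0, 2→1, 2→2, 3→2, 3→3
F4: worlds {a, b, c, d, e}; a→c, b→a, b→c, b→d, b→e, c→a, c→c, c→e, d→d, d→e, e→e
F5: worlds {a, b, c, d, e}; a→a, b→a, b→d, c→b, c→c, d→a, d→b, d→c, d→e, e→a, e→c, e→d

F2

This is the axiom for a generalized confluence (Geach) condition; its first-order frame correspondent is ∀x ∀y ∀z ((xR²y ∧ xRz) → ∃w (yR²w ∧ zRw)).
F1: fails — w0R²w2, w0Rw3 but no w with w2R²w and w3Rw.
F2: holds.
F3: fails — 2R²1, 2R1 but no w with 1R²w and 1Rw.
F4: fails — bR²d, bRa but no w with dR²w and aRw.
F5: fails — cR²a, cRc but no w with aR²w and cRw.
Valid on: F2.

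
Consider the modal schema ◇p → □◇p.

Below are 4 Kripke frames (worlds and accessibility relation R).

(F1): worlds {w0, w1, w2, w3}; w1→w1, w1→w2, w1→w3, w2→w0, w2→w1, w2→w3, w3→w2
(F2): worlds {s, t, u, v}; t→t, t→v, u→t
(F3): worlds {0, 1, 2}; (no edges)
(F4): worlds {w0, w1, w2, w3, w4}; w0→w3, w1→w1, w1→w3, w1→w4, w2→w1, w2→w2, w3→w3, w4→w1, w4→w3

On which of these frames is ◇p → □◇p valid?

This is the axiom for the Euclidean property; its first-order frame correspondent is ∀x ∀y ∀z (Rxy ∧ Rxz → Ryz).
(F1): fails — Rw1w2 and Rw1w2 but not Rw2w2.
(F2): fails — Rtv and Rtt but not Rvt.
(F3): satisfies the condition.
(F4): fails — Rw1w3 and Rw1w1 but not Rw3w1.
Valid on: (F3).

(F3)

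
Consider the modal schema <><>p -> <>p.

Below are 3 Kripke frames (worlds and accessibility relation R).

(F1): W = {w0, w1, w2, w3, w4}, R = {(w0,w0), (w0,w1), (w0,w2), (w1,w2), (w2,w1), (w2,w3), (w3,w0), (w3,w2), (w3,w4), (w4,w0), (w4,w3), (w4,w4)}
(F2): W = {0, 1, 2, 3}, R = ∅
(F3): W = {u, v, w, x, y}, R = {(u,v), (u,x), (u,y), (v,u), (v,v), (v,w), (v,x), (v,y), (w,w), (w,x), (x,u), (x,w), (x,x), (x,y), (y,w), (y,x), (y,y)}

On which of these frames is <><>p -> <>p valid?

This is the axiom for transitivity; its first-order frame correspondent is forall x forall y forall z (Rxy & Ryz -> Rxz).
(F1): fails — Rw1w2 and Rw2w1 but not Rw1w1.
(F2): ✓.
(F3): fails — Ruv and Rvw but not Ruw.

(F2)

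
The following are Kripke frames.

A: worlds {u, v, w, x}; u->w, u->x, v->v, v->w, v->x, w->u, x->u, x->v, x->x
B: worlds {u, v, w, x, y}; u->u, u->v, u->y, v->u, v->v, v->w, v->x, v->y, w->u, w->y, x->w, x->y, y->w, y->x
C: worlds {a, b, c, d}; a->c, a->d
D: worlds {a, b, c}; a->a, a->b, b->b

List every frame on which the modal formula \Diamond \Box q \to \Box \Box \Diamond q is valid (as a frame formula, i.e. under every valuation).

This is the axiom for a generalized confluence (Geach) condition; its first-order frame correspondent is \forall x \forall y \forall z ((xRy \wedge x R^2 z) \to \exists w (yRw \wedge zRw)).
A: fails — uRw, uR²u but no t with wRt and uRt.
B: fails — uRu, uR²y but no t with uRt and yRt.
C: holds.
D: holds.
Valid on: C, D.

C, D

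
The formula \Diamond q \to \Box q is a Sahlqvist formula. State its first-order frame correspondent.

This schema is the CD axiom.
Its frame correspondent is partial functionality — \forall x \forall y \forall z (Rxy \wedge Rxz \to y = z).

Partial functionality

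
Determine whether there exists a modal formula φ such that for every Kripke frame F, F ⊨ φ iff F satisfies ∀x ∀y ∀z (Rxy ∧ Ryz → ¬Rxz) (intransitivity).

Modal frame validity is preserved under surjective bounded morphisms.
The 3-cycle (worlds w0,w1,w2 with w0→w1→w2→w0) is intransitive. Mapping every world to a single reflexive point • is a surjective bounded morphism; the reflexive point is not intransitive (R••∧R•• but R••).
Hence intransitivity is not modally definable.

Not definable by any modal formula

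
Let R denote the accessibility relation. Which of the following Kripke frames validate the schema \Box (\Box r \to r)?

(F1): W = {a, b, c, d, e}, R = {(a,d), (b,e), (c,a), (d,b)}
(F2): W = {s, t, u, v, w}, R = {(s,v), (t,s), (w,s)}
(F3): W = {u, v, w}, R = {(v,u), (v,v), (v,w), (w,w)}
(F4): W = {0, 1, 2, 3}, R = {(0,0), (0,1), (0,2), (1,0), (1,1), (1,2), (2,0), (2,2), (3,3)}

This is the axiom for shift-reflexivity; its first-order frame correspondent is \forall x \forall y (Rxy \to Ryy).
(F1): fails — Rdb but not Rbb.
(F2): fails — Rsv but not Rvv.
(F3): fails — Rvu but not Ruu.
(F4): ✓.

(F4)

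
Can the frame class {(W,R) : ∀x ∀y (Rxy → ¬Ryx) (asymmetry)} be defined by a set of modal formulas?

If a class were modally definable it would be closed under surjective bounded morphisms (Goldblatt–Thomason).
The 5-cycle (worlds s,t,u,v,w with s→t→u→v→w→s) is asymmetric. Mapping every world to a single reflexive point • is a surjective bounded morphism, and the reflexive point is not asymmetric (R•• but asymmetry requires ¬R••).
Hence asymmetry is not modally definable.

No — not modally definable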